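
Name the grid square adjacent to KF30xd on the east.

KF40ad

Longitude subsquare x = 23; +1 → 24, wraps to 0 = a, carry into square.
Longitude square 3; +1 → 4.
The latitude characters are unchanged.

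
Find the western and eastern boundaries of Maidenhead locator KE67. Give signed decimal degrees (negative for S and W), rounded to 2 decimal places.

Field K=10, E=4: +10·20° lon, +4·10° lat → SW at lon 20°, lat -50°.
Square 6, 7: +6·2° lon, +7·1° lat → SW at lon 32°, lat -43°.
Cell spans 2° lon × 1° lat.
west 32.00, east 34.00.

32.00, 34.00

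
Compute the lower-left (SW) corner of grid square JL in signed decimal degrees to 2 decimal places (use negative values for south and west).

Field J=9, L=11: +9·20° lon, +11·10° lat → SW at lon 0°, lat 20°.
latitude 20.00, longitude 0.00.

20.00, 0.00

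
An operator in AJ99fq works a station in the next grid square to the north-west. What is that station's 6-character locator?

AJ99er

Longitude subsquare f = 5; −1 → 4 = e.
Latitude subsquare q = 16; +1 → 17 = r.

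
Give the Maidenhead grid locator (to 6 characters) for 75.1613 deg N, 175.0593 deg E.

RQ75md

Offset from 180°W / 90°S: lon 355.0593°, lat 165.1613°.
Field (20°×10°, letters A–R): lon ⌊355.0593/20⌋ = 17 → R; lat ⌊165.1613/10⌋ = 16 → Q.
Square (2°×1°, digits 0–9): lon ⌊15.0593/2⌋ = 7; lat ⌊5.1613/1⌋ = 5.
Subsquare (5′×2.5′, letters a–x): lon ⌊1.0593/0.0833333⌋ = 12 → m; lat ⌊0.1613/0.0416667⌋ = 3 → d.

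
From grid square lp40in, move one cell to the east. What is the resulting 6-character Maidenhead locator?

Longitude subsquare i = 8; +1 → 9 = j.
The latitude characters are unchanged.

LP40jn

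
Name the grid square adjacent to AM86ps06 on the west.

Longitude extended square 0; −1 → -1, wraps to 9, carry into subsquare.
Longitude subsquare p = 15; −1 → 14 = o.
The latitude characters are unchanged.

AM86os96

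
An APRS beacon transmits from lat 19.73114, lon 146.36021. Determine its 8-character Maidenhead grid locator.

Offset from 180°W / 90°S: lon 326.36021°, lat 109.73114°.
Field: 326.36021/20 → 16 → Q, 109.73114/10 → 10 → K; chars QK.
Square: 6.36021/2 → 3, 9.73114/1 → 9; chars 39.
Subsquare: 0.36021/0.0833333 → 4 → e, 0.73114/0.0416667 → 17 → r; chars er.
Extended square: 0.02688/0.00833333 → 3, 0.02281/0.00416667 → 5; chars 35.

QK39er35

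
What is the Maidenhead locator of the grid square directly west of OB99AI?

Longitude subsquare a = 0; −1 → -1, wraps to 23 = x, carry into square.
Longitude square 9; −1 → 8.
The latitude characters are unchanged.

OB89xi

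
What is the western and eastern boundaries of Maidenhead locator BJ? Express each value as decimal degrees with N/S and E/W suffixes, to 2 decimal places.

Field B=1, J=9: +1·20° lon, +9·10° lat → SW at lon -160°, lat 0°.
Cell spans 20° lon × 10° lat.
west 160.00° W, east 140.00° W.

160.00° W, 140.00° W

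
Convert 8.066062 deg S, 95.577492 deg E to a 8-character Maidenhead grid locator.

NI71sw94

Shift to the Maidenhead origin (180°W, 90°S): lon 275.57749, lat 81.93394.
Field: lon ⌊275.57749/20⌋ = 13 → N; lat ⌊81.93394/10⌋ = 8 → I.
Square: lon ⌊15.57749/2⌋ = 7; lat ⌊1.93394/1⌋ = 1.
Subsquare: lon ⌊1.57749/0.0833333⌋ = 18 → s; lat ⌊0.93394/0.0416667⌋ = 22 → w.
Extended square: lon ⌊0.07749/0.00833333⌋ = 9; lat ⌊0.01727/0.00416667⌋ = 4.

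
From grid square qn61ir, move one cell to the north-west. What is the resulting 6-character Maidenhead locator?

Longitude subsquare i = 8; −1 → 7 = h.
Latitude subsquare r = 17; +1 → 18 = s.

QN61hs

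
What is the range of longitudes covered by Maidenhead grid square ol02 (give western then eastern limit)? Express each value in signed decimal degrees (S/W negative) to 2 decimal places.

100.00, 102.00

Field O=14, L=11: +14·20° lon, +11·10° lat → SW at lon 100°, lat 20°.
Square 0, 2: +0·2° lon, +2·1° lat → SW at lon 100°, lat 22°.
Cell spans 2° lon × 1° lat.
west 100.00, east 102.00.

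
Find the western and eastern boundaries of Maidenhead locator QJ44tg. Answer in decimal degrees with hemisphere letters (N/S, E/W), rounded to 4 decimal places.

149.5833° E, 149.6667° E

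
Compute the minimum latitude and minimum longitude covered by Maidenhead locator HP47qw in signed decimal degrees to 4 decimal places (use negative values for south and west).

67.9167, -30.6667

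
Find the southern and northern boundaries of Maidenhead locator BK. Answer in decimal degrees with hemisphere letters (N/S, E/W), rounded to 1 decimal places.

Field B=1, K=10: +1·20° lon, +10·10° lat → SW at lon -160°, lat 10°.
Cell spans 20° lon × 10° lat.
south 10.0° N, north 20.0° N.

10.0° N, 20.0° N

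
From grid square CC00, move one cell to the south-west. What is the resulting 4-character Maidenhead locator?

BB99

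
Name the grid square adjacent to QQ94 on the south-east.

RQ03

Longitude square 9; +1 → 10, wraps to 0, carry into field.
Longitude field Q = 16; +1 → 17 = R.
Latitude square 4; −1 → 3.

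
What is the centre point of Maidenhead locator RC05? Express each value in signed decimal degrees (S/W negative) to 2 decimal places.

Field R=17, C=2: +17·20° lon, +2·10° lat → SW at lon 160°, lat -70°.
Square 0, 5: +0·2° lon, +5·1° lat → SW at lon 160°, lat -65°.
Cell spans 2° lon × 1° lat. Centre is SW corner plus half of each.
latitude -64.50, longitude 161.00.

-64.50, 161.00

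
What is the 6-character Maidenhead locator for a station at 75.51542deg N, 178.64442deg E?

RQ95hm

Add 180° to longitude and 90° to latitude: 358.6444, 165.5154.
Field (20°×10°, letters A–R): lon ⌊358.6444/20⌋ = 17 → R; lat ⌊165.5154/10⌋ = 16 → Q.
Square (2°×1°, digits 0–9): lon ⌊18.6444/2⌋ = 9; lat ⌊5.5154/1⌋ = 5.
Subsquare (5′×2.5′, letters a–x): lon ⌊0.6444/0.0833333⌋ = 7 → h; lat ⌊0.5154/0.0416667⌋ = 12 → m.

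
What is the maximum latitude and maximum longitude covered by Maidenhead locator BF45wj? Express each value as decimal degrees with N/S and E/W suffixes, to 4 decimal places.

Field B=1, F=5: +1·20° lon, +5·10° lat → SW at lon -160°, lat -40°.
Square 4, 5: +4·2° lon, +5·1° lat → SW at lon -152°, lat -35°.
Subsquare w=22, j=9: +22·0.0833333° lon, +9·0.0416667° lat → SW at lon -150.167°, lat -34.625°.
Cell spans 0.0833333° lon × 0.0416667° lat. NE corner is SW corner plus one full cell.
latitude 34.5833° S, longitude 150.0833° W.

34.5833° S, 150.0833° W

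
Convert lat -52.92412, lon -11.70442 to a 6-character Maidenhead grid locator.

ID47db

Shift to the Maidenhead origin (180°W, 90°S): lon 168.2956, lat 37.0759.
Field (20°×10°, letters A–R): lon ⌊168.2956/20⌋ = 8 → I; lat ⌊37.0759/10⌋ = 3 → D.
Square (2°×1°, digits 0–9): lon ⌊8.2956/2⌋ = 4; lat ⌊7.0759/1⌋ = 7.
Subsquare (5′×2.5′, letters a–x): lon ⌊0.2956/0.0833333⌋ = 3 → d; lat ⌊0.0759/0.0416667⌋ = 1 → b.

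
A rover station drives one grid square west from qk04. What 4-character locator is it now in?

PK94

Longitude square 0; −1 → -1, wraps to 9, carry into field.
Longitude field Q = 16; −1 → 15 = P.
The latitude characters are unchanged.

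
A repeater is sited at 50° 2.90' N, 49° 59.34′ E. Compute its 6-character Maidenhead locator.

LO40xb

Shift to the Maidenhead origin (180°W, 90°S): lon 229.9890, lat 140.0483.
Field: lon ⌊229.9890/20⌋ = 11 → L; lat ⌊140.0483/10⌋ = 14 → O.
Square: lon ⌊9.9890/2⌋ = 4; lat ⌊0.0483/1⌋ = 0.
Subsquare: lon ⌊1.9890/0.0833333⌋ = 23 → x; lat ⌊0.0483/0.0416667⌋ = 1 → b.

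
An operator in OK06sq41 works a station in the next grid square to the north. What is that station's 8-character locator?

OK06sq42

Latitude extended square 1; +1 → 2.
The longitude characters are unchanged.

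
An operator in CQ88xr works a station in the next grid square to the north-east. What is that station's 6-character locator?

Longitude subsquare x = 23; +1 → 24, wraps to 0 = a, carry into square.
Longitude square 8; +1 → 9.
Latitude subsquare r = 17; +1 → 18 = s.

CQ98as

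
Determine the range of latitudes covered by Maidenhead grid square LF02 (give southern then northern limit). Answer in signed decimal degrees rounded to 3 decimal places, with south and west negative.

-38.000, -37.000

Field L=11, F=5: +11·20° lon, +5·10° lat → SW at lon 40°, lat -40°.
Square 0, 2: +0·2° lon, +2·1° lat → SW at lon 40°, lat -38°.
Cell spans 2° lon × 1° lat.
south -38.000, north -37.000.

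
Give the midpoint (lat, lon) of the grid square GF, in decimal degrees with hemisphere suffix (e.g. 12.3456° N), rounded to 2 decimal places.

35.00° S, 50.00° W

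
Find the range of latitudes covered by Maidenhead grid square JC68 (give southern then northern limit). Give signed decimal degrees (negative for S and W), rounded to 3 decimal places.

-62.000, -61.000

Field J=9, C=2: +9·20° lon, +2·10° lat → SW at lon 0°, lat -70°.
Square 6, 8: +6·2° lon, +8·1° lat → SW at lon 12°, lat -62°.
Cell spans 2° lon × 1° lat.
south -62.000, north -61.000.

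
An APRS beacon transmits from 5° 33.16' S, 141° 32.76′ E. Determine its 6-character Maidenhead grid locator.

QI04sk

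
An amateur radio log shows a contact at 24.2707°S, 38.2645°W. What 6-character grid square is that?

HG05ur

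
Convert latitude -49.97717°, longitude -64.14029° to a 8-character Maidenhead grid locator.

FE70wa35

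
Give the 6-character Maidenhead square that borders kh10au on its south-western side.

Longitude subsquare a = 0; −1 → -1, wraps to 23 = x, carry into square.
Longitude square 1; −1 → 0.
Latitude subsquare u = 20; −1 → 19 = t.

KH00xt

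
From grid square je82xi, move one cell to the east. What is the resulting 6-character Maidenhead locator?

Longitude subsquare x = 23; +1 → 24, wraps to 0 = a, carry into square.
Longitude square 8; +1 → 9.
The latitude characters are unchanged.

JE92ai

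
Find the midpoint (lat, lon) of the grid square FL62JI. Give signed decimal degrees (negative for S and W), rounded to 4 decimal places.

22.3542, -67.2083

Field F=5, L=11: +5·20° lon, +11·10° lat → SW at lon -80°, lat 20°.
Square 6, 2: +6·2° lon, +2·1° lat → SW at lon -68°, lat 22°.
Subsquare j=9, i=8: +9·0.0833333° lon, +8·0.0416667° lat → SW at lon -67.25°, lat 22.3333°.
Cell spans 0.0833333° lon × 0.0416667° lat. Centre is SW corner plus half of each.
latitude 22.3542, longitude -67.2083.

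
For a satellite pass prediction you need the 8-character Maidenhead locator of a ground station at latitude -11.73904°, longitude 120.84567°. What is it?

PH08kg12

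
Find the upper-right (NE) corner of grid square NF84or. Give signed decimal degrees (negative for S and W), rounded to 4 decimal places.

Field N=13, F=5: +13·20° lon, +5·10° lat → SW at lon 80°, lat -40°.
Square 8, 4: +8·2° lon, +4·1° lat → SW at lon 96°, lat -36°.
Subsquare o=14, r=17: +14·0.0833333° lon, +17·0.0416667° lat → SW at lon 97.1667°, lat -35.2917°.
Cell spans 0.0833333° lon × 0.0416667° lat. NE corner is SW corner plus one full cell.
latitude -35.2500, longitude 97.2500.

-35.2500, 97.2500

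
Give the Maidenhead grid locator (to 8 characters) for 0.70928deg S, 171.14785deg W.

AI49kg29

Add 180° to longitude and 90° to latitude: 8.85215, 89.29072.
Field: lon ⌊8.85215/20⌋ = 0 → A; lat ⌊89.29072/10⌋ = 8 → I.
Square: lon ⌊8.85215/2⌋ = 4; lat ⌊9.29072/1⌋ = 9.
Subsquare: lon ⌊0.85215/0.0833333⌋ = 10 → k; lat ⌊0.29072/0.0416667⌋ = 6 → g.
Extended square: lon ⌊0.01882/0.00833333⌋ = 2; lat ⌊0.04072/0.00416667⌋ = 9.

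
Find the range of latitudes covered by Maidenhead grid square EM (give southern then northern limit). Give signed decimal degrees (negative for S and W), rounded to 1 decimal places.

30.0, 40.0

Field E=4, M=12: +4·20° lon, +12·10° lat → SW at lon -100°, lat 30°.
Cell spans 20° lon × 10° lat.
south 30.0, north 40.0.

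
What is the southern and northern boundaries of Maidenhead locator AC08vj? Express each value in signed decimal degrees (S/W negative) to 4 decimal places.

Field A=0, C=2: +0·20° lon, +2·10° lat → SW at lon -180°, lat -70°.
Square 0, 8: +0·2° lon, +8·1° lat → SW at lon -180°, lat -62°.
Subsquare v=21, j=9: +21·0.0833333° lon, +9·0.0416667° lat → SW at lon -178.25°, lat -61.625°.
Cell spans 0.0833333° lon × 0.0416667° lat.
south -61.6250, north -61.5833.

-61.6250, -61.5833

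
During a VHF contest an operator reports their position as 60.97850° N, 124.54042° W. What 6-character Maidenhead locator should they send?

Shift to the Maidenhead origin (180°W, 90°S): lon 55.4596, lat 150.9785.
Field (20°×10°, letters A–R): 55.4596/20 → 2 → C, 150.9785/10 → 15 → P; chars CP.
Square (2°×1°, digits 0–9): 15.4596/2 → 7, 0.9785/1 → 0; chars 70.
Subsquare (5′×2.5′, letters a–x): 1.4596/0.0833333 → 17 → r, 0.9785/0.0416667 → 23 → x; chars rx.

CP70rx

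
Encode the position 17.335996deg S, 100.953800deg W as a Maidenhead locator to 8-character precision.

DH92mp59

Offset from 180°W / 90°S: lon 79.04620°, lat 72.66400°.
Field: 79.04620/20 → 3 → D, 72.66400/10 → 7 → H; chars DH.
Square: 19.04620/2 → 9, 2.66400/1 → 2; chars 92.
Subsquare: 1.04620/0.0833333 → 12 → m, 0.66400/0.0416667 → 15 → p; chars mp.
Extended square: 0.04620/0.00833333 → 5, 0.03900/0.00416667 → 9; chars 59.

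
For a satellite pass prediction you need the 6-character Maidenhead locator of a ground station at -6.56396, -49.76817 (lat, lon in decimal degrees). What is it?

GI53ck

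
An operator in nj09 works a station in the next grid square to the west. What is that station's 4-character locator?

Longitude square 0; −1 → -1, wraps to 9, carry into field.
Longitude field N = 13; −1 → 12 = M.
The latitude characters are unchanged.

MJ99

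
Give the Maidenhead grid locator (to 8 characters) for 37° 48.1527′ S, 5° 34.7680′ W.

IF72fe07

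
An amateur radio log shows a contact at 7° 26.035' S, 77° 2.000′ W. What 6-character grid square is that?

FI12ln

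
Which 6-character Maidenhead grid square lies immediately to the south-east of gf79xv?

Longitude subsquare x = 23; +1 → 24, wraps to 0 = a, carry into square.
Longitude square 7; +1 → 8.
Latitude subsquare v = 21; −1 → 20 = u.

GF89au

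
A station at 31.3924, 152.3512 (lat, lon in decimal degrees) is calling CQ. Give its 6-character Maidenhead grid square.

Shift to the Maidenhead origin (180°W, 90°S): lon 332.3512, lat 121.3924.
Field: lon ⌊332.3512/20⌋ = 16 → Q; lat ⌊121.3924/10⌋ = 12 → M.
Square: lon ⌊12.3512/2⌋ = 6; lat ⌊1.3924/1⌋ = 1.
Subsquare: lon ⌊0.3512/0.0833333⌋ = 4 → e; lat ⌊0.3924/0.0416667⌋ = 9 → j.

QM61ej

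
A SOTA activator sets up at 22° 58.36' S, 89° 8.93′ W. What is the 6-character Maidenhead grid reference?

Shift to the Maidenhead origin (180°W, 90°S): lon 90.8512, lat 67.0273.
Field: 90.8512/20 → 4 → E, 67.0273/10 → 6 → G; chars EG.
Square: 10.8512/2 → 5, 7.0273/1 → 7; chars 57.
Subsquare: 0.8512/0.0833333 → 10 → k, 0.0273/0.0416667 → 0 → a; chars ka.

EG57ka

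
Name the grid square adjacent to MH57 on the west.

MH47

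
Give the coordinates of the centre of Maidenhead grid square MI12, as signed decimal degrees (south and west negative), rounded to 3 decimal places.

-7.500, 63.000

Field M=12, I=8: +12·20° lon, +8·10° lat → SW at lon 60°, lat -10°.
Square 1, 2: +1·2° lon, +2·1° lat → SW at lon 62°, lat -8°.
Cell spans 2° lon × 1° lat. Centre is SW corner plus half of each.
latitude -7.500, longitude 63.000.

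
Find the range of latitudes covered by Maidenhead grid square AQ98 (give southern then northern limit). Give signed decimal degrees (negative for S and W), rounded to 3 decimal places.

78.000, 79.000

Field A=0, Q=16: +0·20° lon, +16·10° lat → SW at lon -180°, lat 70°.
Square 9, 8: +9·2° lon, +8·1° lat → SW at lon -162°, lat 78°.
Cell spans 2° lon × 1° lat.
south 78.000, north 79.000.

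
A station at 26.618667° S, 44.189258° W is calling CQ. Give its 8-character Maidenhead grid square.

Offset from 180°W / 90°S: lon 135.81074°, lat 63.38133°.
Field (20°×10°, letters A–R): lon ⌊135.81074/20⌋ = 6 → G; lat ⌊63.38133/10⌋ = 6 → G.
Square (2°×1°, digits 0–9): lon ⌊15.81074/2⌋ = 7; lat ⌊3.38133/1⌋ = 3.
Subsquare (5′×2.5′, letters a–x): lon ⌊1.81074/0.0833333⌋ = 21 → v; lat ⌊0.38133/0.0416667⌋ = 9 → j.
Extended square (30″×15″, digits 0–9): lon ⌊0.06074/0.00833333⌋ = 7; lat ⌊0.00633/0.00416667⌋ = 1.

GG73vj71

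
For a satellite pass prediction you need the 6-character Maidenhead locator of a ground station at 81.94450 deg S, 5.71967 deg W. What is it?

IA78db

Add 180° to longitude and 90° to latitude: 174.2803, 8.0555.
Field: 174.2803/20 → 8 → I, 8.0555/10 → 0 → A; chars IA.
Square: 14.2803/2 → 7, 8.0555/1 → 8; chars 78.
Subsquare: 0.2803/0.0833333 → 3 → d, 0.0555/0.0416667 → 1 → b; chars db.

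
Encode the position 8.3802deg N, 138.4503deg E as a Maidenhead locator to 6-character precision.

Add 180° to longitude and 90° to latitude: 318.4503, 98.3802.
Field (20°×10°, letters A–R): 318.4503/20 → 15 → P, 98.3802/10 → 9 → J; chars PJ.
Square (2°×1°, digits 0–9): 18.4503/2 → 9, 8.3802/1 → 8; chars 98.
Subsquare (5′×2.5′, letters a–x): 0.4503/0.0833333 → 5 → f, 0.3802/0.0416667 → 9 → j; chars fj.

PJ98fj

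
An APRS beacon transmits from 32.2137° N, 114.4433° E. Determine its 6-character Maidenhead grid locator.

OM72ff

Offset from 180°W / 90°S: lon 294.4433°, lat 122.2137°.
Field: 294.4433/20 → 14 → O, 122.2137/10 → 12 → M; chars OM.
Square: 14.4433/2 → 7, 2.2137/1 → 2; chars 72.
Subsquare: 0.4433/0.0833333 → 5 → f, 0.2137/0.0416667 → 5 → f; chars ff.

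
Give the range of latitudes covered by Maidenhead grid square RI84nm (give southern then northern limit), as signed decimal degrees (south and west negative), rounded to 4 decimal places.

Field R=17, I=8: +17·20° lon, +8·10° lat → SW at lon 160°, lat -10°.
Square 8, 4: +8·2° lon, +4·1° lat → SW at lon 176°, lat -6°.
Subsquare n=13, m=12: +13·0.0833333° lon, +12·0.0416667° lat → SW at lon 177.083°, lat -5.5°.
Cell spans 0.0833333° lon × 0.0416667° lat.
south -5.5000, north -5.4583.

-5.5000, -5.4583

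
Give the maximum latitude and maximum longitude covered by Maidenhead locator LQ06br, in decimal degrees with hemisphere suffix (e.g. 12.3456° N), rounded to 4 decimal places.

76.7500° N, 40.1667° E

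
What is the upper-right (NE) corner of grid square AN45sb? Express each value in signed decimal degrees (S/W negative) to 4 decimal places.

45.0833, -170.4167

Field A=0, N=13: +0·20° lon, +13·10° lat → SW at lon -180°, lat 40°.
Square 4, 5: +4·2° lon, +5·1° lat → SW at lon -172°, lat 45°.
Subsquare s=18, b=1: +18·0.0833333° lon, +1·0.0416667° lat → SW at lon -170.5°, lat 45.0417°.
Cell spans 0.0833333° lon × 0.0416667° lat. NE corner is SW corner plus one full cell.
latitude 45.0833, longitude -170.4167.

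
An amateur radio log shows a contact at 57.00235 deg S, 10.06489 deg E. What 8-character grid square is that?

JD52ax79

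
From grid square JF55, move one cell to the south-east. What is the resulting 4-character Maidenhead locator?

Longitude square 5; +1 → 6.
Latitude square 5; −1 → 4.

JF64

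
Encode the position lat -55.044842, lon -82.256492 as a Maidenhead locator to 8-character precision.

ED84uw99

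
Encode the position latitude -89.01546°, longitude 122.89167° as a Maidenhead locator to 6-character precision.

Offset from 180°W / 90°S: lon 302.8917°, lat 0.9845°.
Field: lon ⌊302.8917/20⌋ = 15 → P; lat ⌊0.9845/10⌋ = 0 → A.
Square: lon ⌊2.8917/2⌋ = 1; lat ⌊0.9845/1⌋ = 0.
Subsquare: lon ⌊0.8917/0.0833333⌋ = 10 → k; lat ⌊0.9845/0.0416667⌋ = 23 → x.

PA10kx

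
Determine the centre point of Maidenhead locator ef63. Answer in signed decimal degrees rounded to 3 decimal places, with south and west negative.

Field E=4, F=5: +4·20° lon, +5·10° lat → SW at lon -100°, lat -40°.
Square 6, 3: +6·2° lon, +3·1° lat → SW at lon -88°, lat -37°.
Cell spans 2° lon × 1° lat. Centre is SW corner plus half of each.
latitude -36.500, longitude -87.000.

-36.500, -87.000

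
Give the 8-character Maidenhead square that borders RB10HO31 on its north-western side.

RB10ho22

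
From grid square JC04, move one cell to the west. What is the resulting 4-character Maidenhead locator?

IC94

Longitude square 0; −1 → -1, wraps to 9, carry into field.
Longitude field J = 9; −1 → 8 = I.
The latitude characters are unchanged.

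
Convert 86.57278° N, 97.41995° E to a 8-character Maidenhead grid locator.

NR86rn07

Add 180° to longitude and 90° to latitude: 277.41995, 176.57278.
Field: lon ⌊277.41995/20⌋ = 13 → N; lat ⌊176.57278/10⌋ = 17 → R.
Square: lon ⌊17.41995/2⌋ = 8; lat ⌊6.57278/1⌋ = 6.
Subsquare: lon ⌊1.41995/0.0833333⌋ = 17 → r; lat ⌊0.57278/0.0416667⌋ = 13 → n.
Extended square: lon ⌊0.00328/0.00833333⌋ = 0; lat ⌊0.03111/0.00416667⌋ = 7.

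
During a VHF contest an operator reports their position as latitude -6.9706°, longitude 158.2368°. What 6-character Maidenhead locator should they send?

QI93ca

Offset from 180°W / 90°S: lon 338.2368°, lat 83.0294°.
Field: 338.2368/20 → 16 → Q, 83.0294/10 → 8 → I; chars QI.
Square: 18.2368/2 → 9, 3.0294/1 → 3; chars 93.
Subsquare: 0.2368/0.0833333 → 2 → c, 0.0294/0.0416667 → 0 → a; chars ca.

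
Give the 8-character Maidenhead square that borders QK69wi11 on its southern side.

Latitude extended square 1; −1 → 0.
The longitude characters are unchanged.

QK69wi10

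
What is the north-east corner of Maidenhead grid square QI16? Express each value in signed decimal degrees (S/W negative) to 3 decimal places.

-3.000, 144.000

Field Q=16, I=8: +16·20° lon, +8·10° lat → SW at lon 140°, lat -10°.
Square 1, 6: +1·2° lon, +6·1° lat → SW at lon 142°, lat -4°.
Cell spans 2° lon × 1° lat. NE corner is SW corner plus one full cell.
latitude -3.000, longitude 144.000.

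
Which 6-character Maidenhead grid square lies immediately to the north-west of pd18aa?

PD08xb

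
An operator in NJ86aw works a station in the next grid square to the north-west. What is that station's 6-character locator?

Longitude subsquare a = 0; −1 → -1, wraps to 23 = x, carry into square.
Longitude square 8; −1 → 7.
Latitude subsquare w = 22; +1 → 23 = x.

NJ76xx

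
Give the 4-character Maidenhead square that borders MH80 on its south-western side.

MG79

Longitude square 8; −1 → 7.
Latitude square 0; −1 → -1, wraps to 9, carry into field.
Latitude field H = 7; −1 → 6 = G.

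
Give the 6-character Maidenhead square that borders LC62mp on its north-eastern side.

LC62nq

Longitude subsquare m = 12; +1 → 13 = n.
Latitude subsquare p = 15; +1 → 16 = q.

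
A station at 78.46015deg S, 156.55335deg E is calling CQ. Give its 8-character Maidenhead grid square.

QB81gm69

Offset from 180°W / 90°S: lon 336.55335°, lat 11.53985°.
Field: 336.55335/20 → 16 → Q, 11.53985/10 → 1 → B; chars QB.
Square: 16.55335/2 → 8, 1.53985/1 → 1; chars 81.
Subsquare: 0.55335/0.0833333 → 6 → g, 0.53985/0.0416667 → 12 → m; chars gm.
Extended square: 0.05335/0.00833333 → 6, 0.03985/0.00416667 → 9; chars 69.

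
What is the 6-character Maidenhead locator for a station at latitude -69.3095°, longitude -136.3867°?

Shift to the Maidenhead origin (180°W, 90°S): lon 43.6133, lat 20.6905.
Field (20°×10°, letters A–R): 43.6133/20 → 2 → C, 20.6905/10 → 2 → C; chars CC.
Square (2°×1°, digits 0–9): 3.6133/2 → 1, 0.6905/1 → 0; chars 10.
Subsquare (5′×2.5′, letters a–x): 1.6133/0.0833333 → 19 → t, 0.6905/0.0416667 → 16 → q; chars tq.

CC10tq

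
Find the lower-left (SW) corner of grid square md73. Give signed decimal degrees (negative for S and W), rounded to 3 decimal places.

Field M=12, D=3: +12·20° lon, +3·10° lat → SW at lon 60°, lat -60°.
Square 7, 3: +7·2° lon, +3·1° lat → SW at lon 74°, lat -57°.
latitude -57.000, longitude 74.000.

-57.000, 74.000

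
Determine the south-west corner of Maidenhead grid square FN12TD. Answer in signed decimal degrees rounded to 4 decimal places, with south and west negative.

42.1250, -76.4167

Field F=5, N=13: +5·20° lon, +13·10° lat → SW at lon -80°, lat 40°.
Square 1, 2: +1·2° lon, +2·1° lat → SW at lon -78°, lat 42°.
Subsquare t=19, d=3: +19·0.0833333° lon, +3·0.0416667° lat → SW at lon -76.4167°, lat 42.125°.
latitude 42.1250, longitude -76.4167.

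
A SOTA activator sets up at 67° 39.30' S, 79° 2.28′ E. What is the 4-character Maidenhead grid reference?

Shift to the Maidenhead origin (180°W, 90°S): lon 259.04, lat 22.34.
Field: 259.04/20 → 12 → M, 22.34/10 → 2 → C; chars MC.
Square: 19.04/2 → 9, 2.34/1 → 2; chars 92.

MC92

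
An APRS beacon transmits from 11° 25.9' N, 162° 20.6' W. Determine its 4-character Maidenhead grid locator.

AK81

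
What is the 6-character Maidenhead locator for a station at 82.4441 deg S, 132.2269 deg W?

CA37vn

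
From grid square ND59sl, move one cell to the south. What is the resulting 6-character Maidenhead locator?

ND59sk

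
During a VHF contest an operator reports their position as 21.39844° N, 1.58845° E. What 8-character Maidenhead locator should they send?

JL01tj05

Add 180° to longitude and 90° to latitude: 181.58845, 111.39844.
Field: 181.58845/20 → 9 → J, 111.39844/10 → 11 → L; chars JL.
Square: 1.58845/2 → 0, 1.39844/1 → 1; chars 01.
Subsquare: 1.58845/0.0833333 → 19 → t, 0.39844/0.0416667 → 9 → j; chars tj.
Extended square: 0.00512/0.00833333 → 0, 0.02344/0.00416667 → 5; chars 05.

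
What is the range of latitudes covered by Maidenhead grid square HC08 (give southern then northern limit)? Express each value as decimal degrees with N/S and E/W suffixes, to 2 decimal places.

Field H=7, C=2: +7·20° lon, +2·10° lat → SW at lon -40°, lat -70°.
Square 0, 8: +0·2° lon, +8·1° lat → SW at lon -40°, lat -62°.
Cell spans 2° lon × 1° lat.
south 62.00° S, north 61.00° S.

62.00° S, 61.00° S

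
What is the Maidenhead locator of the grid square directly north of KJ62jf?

KJ62jg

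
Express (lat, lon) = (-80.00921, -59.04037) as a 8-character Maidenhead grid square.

Offset from 180°W / 90°S: lon 120.95963°, lat 9.99079°.
Field (20°×10°, letters A–R): lon ⌊120.95963/20⌋ = 6 → G; lat ⌊9.99079/10⌋ = 0 → A.
Square (2°×1°, digits 0–9): lon ⌊0.95963/2⌋ = 0; lat ⌊9.99079/1⌋ = 9.
Subsquare (5′×2.5′, letters a–x): lon ⌊0.95963/0.0833333⌋ = 11 → l; lat ⌊0.99079/0.0416667⌋ = 23 → x.
Extended square (30″×15″, digits 0–9): lon ⌊0.04296/0.00833333⌋ = 5; lat ⌊0.03246/0.00416667⌋ = 7.

GA09lx57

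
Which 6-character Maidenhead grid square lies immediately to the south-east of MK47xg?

Longitude subsquare x = 23; +1 → 24, wraps to 0 = a, carry into square.
Longitude square 4; +1 → 5.
Latitude subsquare g = 6; −1 → 5 = f.

MK57af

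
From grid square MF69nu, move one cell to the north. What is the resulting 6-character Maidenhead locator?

MF69nv

Latitude subsquare u = 20; +1 → 21 = v.
The longitude characters are unchanged.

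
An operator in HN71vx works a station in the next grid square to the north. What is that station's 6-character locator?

Latitude subsquare x = 23; +1 → 24, wraps to 0 = a, carry into square.
Latitude square 1; +1 → 2.
The longitude characters are unchanged.

HN72va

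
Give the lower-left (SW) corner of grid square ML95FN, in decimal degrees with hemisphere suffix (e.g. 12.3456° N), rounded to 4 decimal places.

25.5417° N, 78.4167° E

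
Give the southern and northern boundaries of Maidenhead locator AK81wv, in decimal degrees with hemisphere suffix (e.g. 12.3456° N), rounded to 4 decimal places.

Field A=0, K=10: +0·20° lon, +10·10° lat → SW at lon -180°, lat 10°.
Square 8, 1: +8·2° lon, +1·1° lat → SW at lon -164°, lat 11°.
Subsquare w=22, v=21: +22·0.0833333° lon, +21·0.0416667° lat → SW at lon -162.167°, lat 11.875°.
Cell spans 0.0833333° lon × 0.0416667° lat.
south 11.8750° N, north 11.9167° N.

11.8750° N, 11.9167° N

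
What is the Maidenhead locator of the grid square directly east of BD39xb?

BD49ab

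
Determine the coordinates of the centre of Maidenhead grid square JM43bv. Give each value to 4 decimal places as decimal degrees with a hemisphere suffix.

33.8958° N, 8.1250° E

Field J=9, M=12: +9·20° lon, +12·10° lat → SW at lon 0°, lat 30°.
Square 4, 3: +4·2° lon, +3·1° lat → SW at lon 8°, lat 33°.
Subsquare b=1, v=21: +1·0.0833333° lon, +21·0.0416667° lat → SW at lon 8.08333°, lat 33.875°.
Cell spans 0.0833333° lon × 0.0416667° lat. Centre is SW corner plus half of each.
latitude 33.8958° N, longitude 8.1250° E.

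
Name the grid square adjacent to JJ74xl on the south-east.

JJ84ak

Longitude subsquare x = 23; +1 → 24, wraps to 0 = a, carry into square.
Longitude square 7; +1 → 8.
Latitude subsquare l = 11; −1 → 10 = k.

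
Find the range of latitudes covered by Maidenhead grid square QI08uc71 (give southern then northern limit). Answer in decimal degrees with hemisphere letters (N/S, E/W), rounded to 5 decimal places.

1.91250° S, 1.90833° S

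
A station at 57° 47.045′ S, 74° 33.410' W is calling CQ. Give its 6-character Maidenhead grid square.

Shift to the Maidenhead origin (180°W, 90°S): lon 105.4432, lat 32.2159.
Field: lon ⌊105.4432/20⌋ = 5 → F; lat ⌊32.2159/10⌋ = 3 → D.
Square: lon ⌊5.4432/2⌋ = 2; lat ⌊2.2159/1⌋ = 2.
Subsquare: lon ⌊1.4432/0.0833333⌋ = 17 → r; lat ⌊0.2159/0.0416667⌋ = 5 → f.

FD22rf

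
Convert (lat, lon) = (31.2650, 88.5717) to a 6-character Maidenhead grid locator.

NM41gg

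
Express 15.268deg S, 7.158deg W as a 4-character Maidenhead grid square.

Shift to the Maidenhead origin (180°W, 90°S): lon 172.84, lat 74.73.
Field (20°×10°, letters A–R): lon ⌊172.84/20⌋ = 8 → I; lat ⌊74.73/10⌋ = 7 → H.
Square (2°×1°, digits 0–9): lon ⌊12.84/2⌋ = 6; lat ⌊4.73/1⌋ = 4.

IH64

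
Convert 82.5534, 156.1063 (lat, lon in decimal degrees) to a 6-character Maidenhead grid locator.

Shift to the Maidenhead origin (180°W, 90°S): lon 336.1063, lat 172.5534.
Field: lon ⌊336.1063/20⌋ = 16 → Q; lat ⌊172.5534/10⌋ = 17 → R.
Square: lon ⌊16.1063/2⌋ = 8; lat ⌊2.5534/1⌋ = 2.
Subsquare: lon ⌊0.1063/0.0833333⌋ = 1 → b; lat ⌊0.5534/0.0416667⌋ = 13 → n.

QR82bn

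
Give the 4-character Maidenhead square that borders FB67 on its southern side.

FB66

Latitude square 7; −1 → 6.
The longitude characters are unchanged.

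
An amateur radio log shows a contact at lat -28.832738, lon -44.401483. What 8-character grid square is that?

GG71te10

Shift to the Maidenhead origin (180°W, 90°S): lon 135.59852, lat 61.16726.
Field: 135.59852/20 → 6 → G, 61.16726/10 → 6 → G; chars GG.
Square: 15.59852/2 → 7, 1.16726/1 → 1; chars 71.
Subsquare: 1.59852/0.0833333 → 19 → t, 0.16726/0.0416667 → 4 → e; chars te.
Extended square: 0.01518/0.00833333 → 1, 0.00060/0.00416667 → 0; chars 10.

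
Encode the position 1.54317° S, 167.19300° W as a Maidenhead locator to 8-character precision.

Add 180° to longitude and 90° to latitude: 12.80700, 88.45683.
Field (20°×10°, letters A–R): 12.80700/20 → 0 → A, 88.45683/10 → 8 → I; chars AI.
Square (2°×1°, digits 0–9): 12.80700/2 → 6, 8.45683/1 → 8; chars 68.
Subsquare (5′×2.5′, letters a–x): 0.80700/0.0833333 → 9 → j, 0.45683/0.0416667 → 10 → k; chars jk.
Extended square (30″×15″, digits 0–9): 0.05700/0.00833333 → 6, 0.04016/0.00416667 → 9; chars 69.

AI68jk69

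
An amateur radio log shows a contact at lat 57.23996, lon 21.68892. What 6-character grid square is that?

Add 180° to longitude and 90° to latitude: 201.6889, 147.2400.
Field (20°×10°, letters A–R): 201.6889/20 → 10 → K, 147.2400/10 → 14 → O; chars KO.
Square (2°×1°, digits 0–9): 1.6889/2 → 0, 7.2400/1 → 7; chars 07.
Subsquare (5′×2.5′, letters a–x): 1.6889/0.0833333 → 20 → u, 0.2400/0.0416667 → 5 → f; chars uf.

KO07uf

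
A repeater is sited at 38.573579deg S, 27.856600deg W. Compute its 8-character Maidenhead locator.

Add 180° to longitude and 90° to latitude: 152.14340, 51.42642.
Field: lon ⌊152.14340/20⌋ = 7 → H; lat ⌊51.42642/10⌋ = 5 → F.
Square: lon ⌊12.14340/2⌋ = 6; lat ⌊1.42642/1⌋ = 1.
Subsquare: lon ⌊0.14340/0.0833333⌋ = 1 → b; lat ⌊0.42642/0.0416667⌋ = 10 → k.
Extended square: lon ⌊0.06007/0.00833333⌋ = 7; lat ⌊0.00975/0.00416667⌋ = 2.

HF61bk72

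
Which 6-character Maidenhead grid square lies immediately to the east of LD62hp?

LD62ip

Longitude subsquare h = 7; +1 → 8 = i.
The latitude characters are unchanged.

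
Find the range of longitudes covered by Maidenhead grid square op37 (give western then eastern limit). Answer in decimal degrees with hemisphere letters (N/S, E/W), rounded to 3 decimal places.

106.000° E, 108.000° E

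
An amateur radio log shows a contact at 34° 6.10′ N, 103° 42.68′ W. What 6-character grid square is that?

Add 180° to longitude and 90° to latitude: 76.2887, 124.1017.
Field (20°×10°, letters A–R): 76.2887/20 → 3 → D, 124.1017/10 → 12 → M; chars DM.
Square (2°×1°, digits 0–9): 16.2887/2 → 8, 4.1017/1 → 4; chars 84.
Subsquare (5′×2.5′, letters a–x): 0.2887/0.0833333 → 3 → d, 0.1017/0.0416667 → 2 → c; chars dc.

DM84dc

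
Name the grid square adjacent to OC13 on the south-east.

Longitude square 1; +1 → 2.
Latitude square 3; −1 → 2.

OC22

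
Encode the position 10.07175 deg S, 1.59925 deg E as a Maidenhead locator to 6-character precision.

JH09tw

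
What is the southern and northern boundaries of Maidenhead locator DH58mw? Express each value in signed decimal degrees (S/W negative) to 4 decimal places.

-11.0833, -11.0417

Field D=3, H=7: +3·20° lon, +7·10° lat → SW at lon -120°, lat -20°.
Square 5, 8: +5·2° lon, +8·1° lat → SW at lon -110°, lat -12°.
Subsquare m=12, w=22: +12·0.0833333° lon, +22·0.0416667° lat → SW at lon -109°, lat -11.0833°.
Cell spans 0.0833333° lon × 0.0416667° lat.
south -11.0833, north -11.0417.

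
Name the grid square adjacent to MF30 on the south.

ME39

Latitude square 0; −1 → -1, wraps to 9, carry into field.
Latitude field F = 5; −1 → 4 = E.
The longitude characters are unchanged.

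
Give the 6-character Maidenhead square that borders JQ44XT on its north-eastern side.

JQ54au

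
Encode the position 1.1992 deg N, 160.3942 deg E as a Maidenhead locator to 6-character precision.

Shift to the Maidenhead origin (180°W, 90°S): lon 340.3942, lat 91.1992.
Field: 340.3942/20 → 17 → R, 91.1992/10 → 9 → J; chars RJ.
Square: 0.3942/2 → 0, 1.1992/1 → 1; chars 01.
Subsquare: 0.3942/0.0833333 → 4 → e, 0.1992/0.0416667 → 4 → e; chars ee.

RJ01ee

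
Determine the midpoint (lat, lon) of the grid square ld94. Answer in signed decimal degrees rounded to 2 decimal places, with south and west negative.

Field L=11, D=3: +11·20° lon, +3·10° lat → SW at lon 40°, lat -60°.
Square 9, 4: +9·2° lon, +4·1° lat → SW at lon 58°, lat -56°.
Cell spans 2° lon × 1° lat. Centre is SW corner plus half of each.
latitude -55.50, longitude 59.00.

-55.50, 59.00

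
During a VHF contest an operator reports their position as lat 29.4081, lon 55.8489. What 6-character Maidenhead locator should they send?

LL79wj

Add 180° to longitude and 90° to latitude: 235.8489, 119.4081.
Field: 235.8489/20 → 11 → L, 119.4081/10 → 11 → L; chars LL.
Square: 15.8489/2 → 7, 9.4081/1 → 9; chars 79.
Subsquare: 1.8489/0.0833333 → 22 → w, 0.4081/0.0416667 → 9 → j; chars wj.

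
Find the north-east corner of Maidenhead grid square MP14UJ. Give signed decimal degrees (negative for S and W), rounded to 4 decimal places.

Field M=12, P=15: +12·20° lon, +15·10° lat → SW at lon 60°, lat 60°.
Square 1, 4: +1·2° lon, +4·1° lat → SW at lon 62°, lat 64°.
Subsquare u=20, j=9: +20·0.0833333° lon, +9·0.0416667° lat → SW at lon 63.6667°, lat 64.375°.
Cell spans 0.0833333° lon × 0.0416667° lat. NE corner is SW corner plus one full cell.
latitude 64.4167, longitude 63.7500.

64.4167, 63.7500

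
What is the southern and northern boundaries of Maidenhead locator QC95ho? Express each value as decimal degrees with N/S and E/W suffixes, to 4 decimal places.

64.4167° S, 64.3750° S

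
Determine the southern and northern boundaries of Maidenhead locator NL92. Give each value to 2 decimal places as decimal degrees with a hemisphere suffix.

Field N=13, L=11: +13·20° lon, +11·10° lat → SW at lon 80°, lat 20°.
Square 9, 2: +9·2° lon, +2·1° lat → SW at lon 98°, lat 22°.
Cell spans 2° lon × 1° lat.
south 22.00° N, north 23.00° N.

22.00° N, 23.00° N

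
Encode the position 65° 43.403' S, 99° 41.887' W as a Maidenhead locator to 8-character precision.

Shift to the Maidenhead origin (180°W, 90°S): lon 80.30188, lat 24.27662.
Field (20°×10°, letters A–R): lon ⌊80.30188/20⌋ = 4 → E; lat ⌊24.27662/10⌋ = 2 → C.
Square (2°×1°, digits 0–9): lon ⌊0.30188/2⌋ = 0; lat ⌊4.27662/1⌋ = 4.
Subsquare (5′×2.5′, letters a–x): lon ⌊0.30188/0.0833333⌋ = 3 → d; lat ⌊0.27662/0.0416667⌋ = 6 → g.
Extended square (30″×15″, digits 0–9): lon ⌊0.05188/0.00833333⌋ = 6; lat ⌊0.02662/0.00416667⌋ = 6.

EC04dg66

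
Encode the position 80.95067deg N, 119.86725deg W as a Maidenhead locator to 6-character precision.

DR00bw

Shift to the Maidenhead origin (180°W, 90°S): lon 60.1328, lat 170.9507.
Field (20°×10°, letters A–R): 60.1328/20 → 3 → D, 170.9507/10 → 17 → R; chars DR.
Square (2°×1°, digits 0–9): 0.1328/2 → 0, 0.9507/1 → 0; chars 00.
Subsquare (5′×2.5′, letters a–x): 0.1328/0.0833333 → 1 → b, 0.9507/0.0416667 → 22 → w; chars bw.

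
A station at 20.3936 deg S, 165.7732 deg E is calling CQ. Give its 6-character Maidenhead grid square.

Shift to the Maidenhead origin (180°W, 90°S): lon 345.7732, lat 69.6064.
Field (20°×10°, letters A–R): lon ⌊345.7732/20⌋ = 17 → R; lat ⌊69.6064/10⌋ = 6 → G.
Square (2°×1°, digits 0–9): lon ⌊5.7732/2⌋ = 2; lat ⌊9.6064/1⌋ = 9.
Subsquare (5′×2.5′, letters a–x): lon ⌊1.7732/0.0833333⌋ = 21 → v; lat ⌊0.6064/0.0416667⌋ = 14 → o.

RG29vo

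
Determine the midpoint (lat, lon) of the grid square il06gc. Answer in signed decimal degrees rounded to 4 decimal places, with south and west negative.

26.1042, -19.4583

Field I=8, L=11: +8·20° lon, +11·10° lat → SW at lon -20°, lat 20°.
Square 0, 6: +0·2° lon, +6·1° lat → SW at lon -20°, lat 26°.
Subsquare g=6, c=2: +6·0.0833333° lon, +2·0.0416667° lat → SW at lon -19.5°, lat 26.0833°.
Cell spans 0.0833333° lon × 0.0416667° lat. Centre is SW corner plus half of each.
latitude 26.1042, longitude -19.4583.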